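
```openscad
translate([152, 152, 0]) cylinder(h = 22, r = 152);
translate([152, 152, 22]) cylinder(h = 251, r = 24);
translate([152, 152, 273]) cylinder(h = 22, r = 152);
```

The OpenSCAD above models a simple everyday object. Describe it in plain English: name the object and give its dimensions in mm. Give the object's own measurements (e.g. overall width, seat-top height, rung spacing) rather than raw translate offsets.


A spool: two coaxial disc flanges of radius 152 mm and thickness 22 mm, joined by a core cylinder of radius 24 mm and height 251 mm. The lower flange rests on z = 0 and the three cylinders share a vertical axis.


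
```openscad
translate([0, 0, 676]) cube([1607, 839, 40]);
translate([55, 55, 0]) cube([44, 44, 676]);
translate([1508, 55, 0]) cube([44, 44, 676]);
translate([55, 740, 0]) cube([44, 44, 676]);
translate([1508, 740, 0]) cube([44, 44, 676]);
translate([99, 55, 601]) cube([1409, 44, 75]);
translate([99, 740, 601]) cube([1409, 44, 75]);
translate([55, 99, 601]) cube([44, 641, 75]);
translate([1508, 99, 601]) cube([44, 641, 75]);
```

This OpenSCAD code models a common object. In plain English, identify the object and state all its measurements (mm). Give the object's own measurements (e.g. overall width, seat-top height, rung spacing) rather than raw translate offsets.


A table: top 1607 mm (x) × 839 mm (y), 40 mm thick, upper face at z = 716 mm, on four 44×44 mm square legs, each inset 55 mm from the nearest pair of top edges from z = 0 to the bottom of the top. Four apron rails, 44 mm thick and 75 mm tall, run between adjacent legs with their top edges flush with the underside of the top and their outer faces flush with the legs' outer faces.


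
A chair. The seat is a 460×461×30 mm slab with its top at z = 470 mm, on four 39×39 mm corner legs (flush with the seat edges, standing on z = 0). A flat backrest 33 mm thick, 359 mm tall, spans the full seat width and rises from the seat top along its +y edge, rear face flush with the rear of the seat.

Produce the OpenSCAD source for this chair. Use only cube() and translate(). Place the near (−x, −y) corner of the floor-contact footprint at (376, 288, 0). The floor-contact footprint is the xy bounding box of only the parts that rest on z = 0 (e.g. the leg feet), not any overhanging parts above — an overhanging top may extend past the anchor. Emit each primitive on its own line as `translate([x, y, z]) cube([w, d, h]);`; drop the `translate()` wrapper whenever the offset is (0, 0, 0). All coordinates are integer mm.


// leg_h = 470 - 30 = 440
translate([376, 288, 440]) cube([460, 461, 30]);
translate([376, 288, 0]) cube([39, 39, 440]);
translate([797, 288, 0]) cube([39, 39, 440]);
translate([376, 710, 0]) cube([39, 39, 440]);
translate([797, 710, 0]) cube([39, 39, 440]);
translate([376, 716, 470]) cube([460, 33, 359]);


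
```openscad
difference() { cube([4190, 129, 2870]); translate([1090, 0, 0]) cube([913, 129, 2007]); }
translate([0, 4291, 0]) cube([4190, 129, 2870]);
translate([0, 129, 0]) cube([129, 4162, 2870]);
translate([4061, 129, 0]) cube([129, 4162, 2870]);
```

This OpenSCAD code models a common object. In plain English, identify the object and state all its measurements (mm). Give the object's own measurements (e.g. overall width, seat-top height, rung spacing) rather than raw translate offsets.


A single room: four walls, each 2870 mm tall and 129 mm thick, enclosing an outside footprint 4190×4420 mm (x × y), no floor or roof. The front and back walls (−y and +y sides) run the full x-width; the side walls fit between their inner faces. A door opening 913 mm wide and 2007 mm tall is cut through the front wall from the floor up, its −x edge 1090 mm from the wall's −x end.


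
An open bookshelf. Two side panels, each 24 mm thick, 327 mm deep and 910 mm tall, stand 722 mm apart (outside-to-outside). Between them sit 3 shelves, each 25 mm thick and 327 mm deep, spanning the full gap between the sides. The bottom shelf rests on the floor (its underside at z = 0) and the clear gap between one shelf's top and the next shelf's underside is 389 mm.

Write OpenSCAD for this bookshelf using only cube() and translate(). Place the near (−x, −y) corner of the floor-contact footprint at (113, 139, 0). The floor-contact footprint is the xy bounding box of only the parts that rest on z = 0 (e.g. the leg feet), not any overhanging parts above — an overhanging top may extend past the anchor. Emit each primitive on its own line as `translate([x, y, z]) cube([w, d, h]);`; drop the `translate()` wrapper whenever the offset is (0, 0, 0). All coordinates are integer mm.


translate([113, 139, 0]) cube([24, 327, 910]);
translate([811, 139, 0]) cube([24, 327, 910]);
translate([137, 139, 0]) cube([674, 327, 25]);
translate([137, 139, 414]) cube([674, 327, 25]);
translate([137, 139, 828]) cube([674, 327, 25]);


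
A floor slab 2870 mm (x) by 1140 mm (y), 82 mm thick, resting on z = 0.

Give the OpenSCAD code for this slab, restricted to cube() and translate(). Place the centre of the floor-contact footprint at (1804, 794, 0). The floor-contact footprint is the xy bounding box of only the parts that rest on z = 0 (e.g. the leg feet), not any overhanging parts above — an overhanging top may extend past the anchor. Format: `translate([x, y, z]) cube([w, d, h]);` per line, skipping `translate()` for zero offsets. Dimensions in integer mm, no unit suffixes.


translate([369, 224, 0]) cube([2870, 1140, 82]);


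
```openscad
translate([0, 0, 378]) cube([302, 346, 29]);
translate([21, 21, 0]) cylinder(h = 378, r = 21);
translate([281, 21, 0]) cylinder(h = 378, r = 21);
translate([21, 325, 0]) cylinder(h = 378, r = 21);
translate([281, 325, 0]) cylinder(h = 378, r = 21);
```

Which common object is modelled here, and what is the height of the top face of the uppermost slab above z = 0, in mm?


A stool. The seat height is 407 mm.

A 302×346×29 slab at z = 378 on four corner cylinders — a stool. The seat top is 378 + 29 = 407 mm.


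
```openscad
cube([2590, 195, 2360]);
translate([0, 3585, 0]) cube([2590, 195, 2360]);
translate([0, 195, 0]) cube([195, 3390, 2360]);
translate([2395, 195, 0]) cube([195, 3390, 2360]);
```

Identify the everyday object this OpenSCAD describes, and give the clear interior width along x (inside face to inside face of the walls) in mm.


A house (or room) frame. The interior width is 2200 mm.

Four 2360 mm walls enclosing a rectangle with no floor or roof — a room or house frame. Outside width is 2590 mm and wall thickness is 195 mm, so the interior width is 2590 − 2 × 195 = 2200 mm.


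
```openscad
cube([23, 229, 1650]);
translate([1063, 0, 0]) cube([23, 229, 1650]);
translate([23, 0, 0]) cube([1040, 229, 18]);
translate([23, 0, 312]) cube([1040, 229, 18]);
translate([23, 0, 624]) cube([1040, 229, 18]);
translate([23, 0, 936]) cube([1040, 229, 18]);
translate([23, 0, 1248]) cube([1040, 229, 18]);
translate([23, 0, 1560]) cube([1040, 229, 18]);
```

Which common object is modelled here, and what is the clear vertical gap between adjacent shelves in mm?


A bookshelf. The clear shelf gap is 294 mm.

Two tall side panels with 6 horizontal boards between them — a bookshelf. The first two shelf undersides are at z = 0 and z = 312; with shelf thickness 18, the clear gap is 312 − 0 − 18 = 294 mm.


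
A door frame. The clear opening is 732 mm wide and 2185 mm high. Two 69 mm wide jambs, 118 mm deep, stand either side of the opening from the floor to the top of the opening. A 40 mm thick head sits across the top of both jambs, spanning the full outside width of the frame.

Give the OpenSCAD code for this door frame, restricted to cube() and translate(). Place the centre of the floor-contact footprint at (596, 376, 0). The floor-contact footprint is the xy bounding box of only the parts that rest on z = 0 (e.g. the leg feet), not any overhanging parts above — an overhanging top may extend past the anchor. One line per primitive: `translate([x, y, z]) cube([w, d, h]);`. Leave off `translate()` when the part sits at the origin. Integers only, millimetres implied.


translate([161, 317, 0]) cube([69, 118, 2185]);
translate([962, 317, 0]) cube([69, 118, 2185]);
translate([161, 317, 2185]) cube([870, 118, 40]);


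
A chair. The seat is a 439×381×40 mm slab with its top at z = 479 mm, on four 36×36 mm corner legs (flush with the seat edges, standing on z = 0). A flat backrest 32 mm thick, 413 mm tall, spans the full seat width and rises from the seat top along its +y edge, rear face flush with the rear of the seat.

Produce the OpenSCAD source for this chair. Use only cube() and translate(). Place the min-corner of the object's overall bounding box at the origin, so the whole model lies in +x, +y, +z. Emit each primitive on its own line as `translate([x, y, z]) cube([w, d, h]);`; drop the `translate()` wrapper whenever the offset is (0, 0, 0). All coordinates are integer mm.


// leg_h = 479 - 40 = 439
translate([0, 0, 439]) cube([439, 381, 40]);
cube([36, 36, 439]);
translate([403, 0, 0]) cube([36, 36, 439]);
translate([0, 345, 0]) cube([36, 36, 439]);
translate([403, 345, 0]) cube([36, 36, 439]);
translate([0, 349, 479]) cube([439, 32, 413]);


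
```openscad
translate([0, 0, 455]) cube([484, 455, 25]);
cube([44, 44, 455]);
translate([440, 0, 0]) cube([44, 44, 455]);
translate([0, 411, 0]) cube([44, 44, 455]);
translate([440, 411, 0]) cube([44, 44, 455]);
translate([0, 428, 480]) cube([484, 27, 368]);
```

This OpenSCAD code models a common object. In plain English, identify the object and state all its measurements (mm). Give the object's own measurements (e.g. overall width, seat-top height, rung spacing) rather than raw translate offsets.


A chair. The seat is a 484×455×25 mm slab with its top at z = 480 mm, on four 44×44 mm corner legs (flush with the seat edges, standing on z = 0). A flat backrest 27 mm thick, 368 mm tall, spans the full seat width and rises from the seat top along its +y edge, rear face flush with the rear of the seat.


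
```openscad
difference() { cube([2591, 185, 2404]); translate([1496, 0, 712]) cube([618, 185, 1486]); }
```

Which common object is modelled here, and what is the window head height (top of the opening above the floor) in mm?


A wall with a window opening. The window head height is 2198 mm.

A wall with a rectangular opening subtracted — a window. Sill at z = 712, opening 1486 mm tall, so the head is at 712 + 1486 = 2198 mm.


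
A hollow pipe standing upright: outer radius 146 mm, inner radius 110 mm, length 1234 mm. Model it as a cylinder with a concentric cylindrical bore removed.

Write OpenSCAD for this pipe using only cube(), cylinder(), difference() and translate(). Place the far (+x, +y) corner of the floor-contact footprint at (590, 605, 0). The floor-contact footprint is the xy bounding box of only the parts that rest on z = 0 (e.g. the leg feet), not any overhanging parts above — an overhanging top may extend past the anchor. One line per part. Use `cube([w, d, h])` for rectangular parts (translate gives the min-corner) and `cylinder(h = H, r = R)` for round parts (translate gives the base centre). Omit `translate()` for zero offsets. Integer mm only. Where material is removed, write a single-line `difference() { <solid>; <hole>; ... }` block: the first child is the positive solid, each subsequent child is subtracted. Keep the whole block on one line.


difference() { translate([444, 459, 0]) cylinder(h = 1234, r = 146); translate([444, 459, 0]) cylinder(h = 1234, r = 110); }


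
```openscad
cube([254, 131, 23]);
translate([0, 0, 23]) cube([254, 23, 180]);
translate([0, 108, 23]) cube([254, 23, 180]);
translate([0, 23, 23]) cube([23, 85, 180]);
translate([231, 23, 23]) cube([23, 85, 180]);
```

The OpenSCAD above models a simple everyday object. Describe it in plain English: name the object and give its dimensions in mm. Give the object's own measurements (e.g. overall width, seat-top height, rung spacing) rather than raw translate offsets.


An open-topped rectangular box: outside dimensions 254×131×203 mm, with a uniform wall and base thickness of 23 mm. The base is a full 254×131 slab on the floor; four walls sit on top of the base. The front and back walls (the −y and +y sides) span the full width; the two side walls fit between them.


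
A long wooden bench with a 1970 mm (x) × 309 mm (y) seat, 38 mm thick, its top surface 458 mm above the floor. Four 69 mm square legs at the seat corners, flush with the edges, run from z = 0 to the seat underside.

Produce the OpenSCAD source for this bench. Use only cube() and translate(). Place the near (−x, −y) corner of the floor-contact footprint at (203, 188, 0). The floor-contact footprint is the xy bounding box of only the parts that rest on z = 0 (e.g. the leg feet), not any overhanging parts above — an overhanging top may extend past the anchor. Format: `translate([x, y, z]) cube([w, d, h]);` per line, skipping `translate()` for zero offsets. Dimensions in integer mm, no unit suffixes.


translate([203, 188, 420]) cube([1970, 309, 38]);
translate([203, 188, 0]) cube([69, 69, 420]);
translate([203, 428, 0]) cube([69, 69, 420]);
translate([2104, 188, 0]) cube([69, 69, 420]);
translate([2104, 428, 0]) cube([69, 69, 420]);


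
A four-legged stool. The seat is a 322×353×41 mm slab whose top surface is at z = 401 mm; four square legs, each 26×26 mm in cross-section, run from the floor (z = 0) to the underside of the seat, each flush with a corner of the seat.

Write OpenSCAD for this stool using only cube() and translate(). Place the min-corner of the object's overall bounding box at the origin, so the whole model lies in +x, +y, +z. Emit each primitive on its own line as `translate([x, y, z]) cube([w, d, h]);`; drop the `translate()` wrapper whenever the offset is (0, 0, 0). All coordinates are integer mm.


// leg_h = 401 - 41 = 360
translate([0, 0, 360]) cube([322, 353, 41]);
cube([26, 26, 360]);
translate([296, 0, 0]) cube([26, 26, 360]);
translate([0, 327, 0]) cube([26, 26, 360]);
translate([296, 327, 0]) cube([26, 26, 360]);


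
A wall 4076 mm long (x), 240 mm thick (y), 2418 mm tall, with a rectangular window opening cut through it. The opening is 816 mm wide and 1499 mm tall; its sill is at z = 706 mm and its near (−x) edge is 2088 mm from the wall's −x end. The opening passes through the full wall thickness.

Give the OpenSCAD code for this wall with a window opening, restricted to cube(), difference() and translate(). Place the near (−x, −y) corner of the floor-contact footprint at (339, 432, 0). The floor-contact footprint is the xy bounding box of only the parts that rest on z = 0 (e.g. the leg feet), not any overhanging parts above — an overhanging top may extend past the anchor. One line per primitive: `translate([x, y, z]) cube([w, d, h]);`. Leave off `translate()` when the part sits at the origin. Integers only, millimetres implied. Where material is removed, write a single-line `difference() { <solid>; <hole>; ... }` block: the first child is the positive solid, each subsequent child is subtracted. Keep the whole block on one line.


difference() { translate([339, 432, 0]) cube([4076, 240, 2418]); translate([2427, 432, 706]) cube([816, 240, 1499]); }


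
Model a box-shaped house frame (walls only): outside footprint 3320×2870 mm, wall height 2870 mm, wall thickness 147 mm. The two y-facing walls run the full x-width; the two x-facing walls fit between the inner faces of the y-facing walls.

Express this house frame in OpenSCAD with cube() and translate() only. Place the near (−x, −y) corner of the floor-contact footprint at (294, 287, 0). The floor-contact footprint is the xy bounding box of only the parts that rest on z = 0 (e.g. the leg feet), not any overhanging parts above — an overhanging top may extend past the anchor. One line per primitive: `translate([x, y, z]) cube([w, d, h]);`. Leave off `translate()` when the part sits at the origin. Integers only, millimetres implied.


translate([294, 287, 0]) cube([3320, 147, 2870]);
translate([294, 3010, 0]) cube([3320, 147, 2870]);
translate([294, 434, 0]) cube([147, 2576, 2870]);
translate([3467, 434, 0]) cube([147, 2576, 2870]);


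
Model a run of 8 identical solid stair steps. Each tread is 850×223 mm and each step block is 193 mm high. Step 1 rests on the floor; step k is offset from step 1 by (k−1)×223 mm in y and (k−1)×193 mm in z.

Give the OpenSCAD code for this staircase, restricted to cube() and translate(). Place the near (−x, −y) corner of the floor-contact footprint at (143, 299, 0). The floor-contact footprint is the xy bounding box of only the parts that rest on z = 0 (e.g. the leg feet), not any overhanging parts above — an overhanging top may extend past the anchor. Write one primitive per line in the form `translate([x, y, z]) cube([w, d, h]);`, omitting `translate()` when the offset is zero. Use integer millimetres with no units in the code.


translate([143, 299, 0]) cube([850, 223, 193]);
translate([143, 522, 193]) cube([850, 223, 193]);
translate([143, 745, 386]) cube([850, 223, 193]);
translate([143, 968, 579]) cube([850, 223, 193]);
translate([143, 1191, 772]) cube([850, 223, 193]);
translate([143, 1414, 965]) cube([850, 223, 193]);
translate([143, 1637, 1158]) cube([850, 223, 193]);
translate([143, 1860, 1351]) cube([850, 223, 193]);


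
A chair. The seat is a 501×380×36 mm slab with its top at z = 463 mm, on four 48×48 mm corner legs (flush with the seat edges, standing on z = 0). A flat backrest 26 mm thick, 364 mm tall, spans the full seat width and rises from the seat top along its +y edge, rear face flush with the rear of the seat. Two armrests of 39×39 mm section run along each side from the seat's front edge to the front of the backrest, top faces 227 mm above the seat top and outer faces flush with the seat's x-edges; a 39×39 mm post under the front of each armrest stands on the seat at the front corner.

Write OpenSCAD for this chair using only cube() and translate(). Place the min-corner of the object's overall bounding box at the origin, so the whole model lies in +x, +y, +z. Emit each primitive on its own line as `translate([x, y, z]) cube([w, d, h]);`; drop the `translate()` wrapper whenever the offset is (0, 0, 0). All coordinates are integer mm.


// leg_h = 463 - 36 = 427
// arm post h = 227 - 39 = 188
translate([0, 0, 427]) cube([501, 380, 36]);
cube([48, 48, 427]);
translate([453, 0, 0]) cube([48, 48, 427]);
translate([0, 332, 0]) cube([48, 48, 427]);
translate([453, 332, 0]) cube([48, 48, 427]);
translate([0, 354, 463]) cube([501, 26, 364]);
translate([0, 0, 651]) cube([39, 354, 39]);
translate([462, 0, 651]) cube([39, 354, 39]);
translate([0, 0, 463]) cube([39, 39, 188]);
translate([462, 0, 463]) cube([39, 39, 188]);


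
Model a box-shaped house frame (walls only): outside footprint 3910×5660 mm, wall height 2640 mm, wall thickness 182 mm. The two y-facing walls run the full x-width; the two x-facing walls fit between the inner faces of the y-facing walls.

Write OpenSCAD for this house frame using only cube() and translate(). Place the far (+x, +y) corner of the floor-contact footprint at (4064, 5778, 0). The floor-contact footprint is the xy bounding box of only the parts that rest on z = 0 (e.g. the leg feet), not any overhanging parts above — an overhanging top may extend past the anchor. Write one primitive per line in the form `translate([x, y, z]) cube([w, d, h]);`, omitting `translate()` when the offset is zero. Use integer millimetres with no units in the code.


translate([154, 118, 0]) cube([3910, 182, 2640]);
translate([154, 5596, 0]) cube([3910, 182, 2640]);
translate([154, 300, 0]) cube([182, 5296, 2640]);
translate([3882, 300, 0]) cube([182, 5296, 2640]);


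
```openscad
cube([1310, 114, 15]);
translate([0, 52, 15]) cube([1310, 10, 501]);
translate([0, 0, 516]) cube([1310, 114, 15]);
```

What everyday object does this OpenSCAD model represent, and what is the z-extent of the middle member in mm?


An I-beam. The web height is 501 mm.

Two wide flanges with a thin centred web — an I-beam. Overall 531 mm minus two 15 mm flanges gives a web of 531 − 2·15 = 501 mm.


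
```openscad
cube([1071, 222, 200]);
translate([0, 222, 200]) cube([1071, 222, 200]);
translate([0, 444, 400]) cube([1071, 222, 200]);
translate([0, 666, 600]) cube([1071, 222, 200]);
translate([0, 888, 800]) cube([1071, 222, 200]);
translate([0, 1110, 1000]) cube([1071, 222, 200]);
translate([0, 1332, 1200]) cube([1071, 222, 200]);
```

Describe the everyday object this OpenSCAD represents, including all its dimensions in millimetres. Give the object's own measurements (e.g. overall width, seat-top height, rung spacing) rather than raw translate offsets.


A straight staircase of 7 solid steps. Each step is 1071 mm wide (x), 222 mm deep (y, the going) and 200 mm tall (the rise). The first step rests on the floor; each subsequent step sits one going further in +y and one rise higher in +z, directly behind and above the previous step with no overlap.


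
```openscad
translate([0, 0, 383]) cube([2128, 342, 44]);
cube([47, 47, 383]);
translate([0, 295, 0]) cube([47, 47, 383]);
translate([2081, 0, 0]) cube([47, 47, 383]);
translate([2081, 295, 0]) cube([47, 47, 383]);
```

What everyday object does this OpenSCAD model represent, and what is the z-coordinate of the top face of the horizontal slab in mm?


A bench. The seat-top height is 427 mm.

A long slab on four corner posts — a bench. The slab sits at z = 383 with thickness 44, so the top is 383 + 44 = 427 mm.


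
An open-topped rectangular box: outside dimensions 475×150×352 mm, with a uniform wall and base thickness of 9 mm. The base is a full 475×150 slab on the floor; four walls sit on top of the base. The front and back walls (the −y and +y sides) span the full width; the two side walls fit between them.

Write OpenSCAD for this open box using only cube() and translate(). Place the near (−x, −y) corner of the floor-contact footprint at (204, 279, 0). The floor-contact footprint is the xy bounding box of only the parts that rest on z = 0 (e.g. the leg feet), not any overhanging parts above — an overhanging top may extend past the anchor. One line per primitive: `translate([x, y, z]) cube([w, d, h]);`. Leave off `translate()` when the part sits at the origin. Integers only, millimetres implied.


translate([204, 279, 0]) cube([475, 150, 9]);
translate([204, 279, 9]) cube([475, 9, 343]);
translate([204, 420, 9]) cube([475, 9, 343]);
translate([204, 288, 9]) cube([9, 132, 343]);
translate([670, 288, 9]) cube([9, 132, 343]);


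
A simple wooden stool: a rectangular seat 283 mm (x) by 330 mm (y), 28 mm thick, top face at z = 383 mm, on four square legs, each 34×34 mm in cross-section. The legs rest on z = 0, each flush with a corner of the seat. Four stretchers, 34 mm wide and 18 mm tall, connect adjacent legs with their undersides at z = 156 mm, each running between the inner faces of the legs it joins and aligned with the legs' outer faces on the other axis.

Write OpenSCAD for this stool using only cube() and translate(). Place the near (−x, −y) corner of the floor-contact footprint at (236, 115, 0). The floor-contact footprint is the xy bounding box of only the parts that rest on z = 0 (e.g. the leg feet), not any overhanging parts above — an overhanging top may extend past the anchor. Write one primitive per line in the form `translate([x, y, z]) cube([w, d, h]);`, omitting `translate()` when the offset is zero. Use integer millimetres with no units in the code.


translate([236, 115, 355]) cube([283, 330, 28]);
translate([236, 115, 0]) cube([34, 34, 355]);
translate([485, 115, 0]) cube([34, 34, 355]);
translate([236, 411, 0]) cube([34, 34, 355]);
translate([485, 411, 0]) cube([34, 34, 355]);
translate([270, 115, 156]) cube([215, 34, 18]);
translate([270, 411, 156]) cube([215, 34, 18]);
translate([236, 149, 156]) cube([34, 262, 18]);
translate([485, 149, 156]) cube([34, 262, 18]);


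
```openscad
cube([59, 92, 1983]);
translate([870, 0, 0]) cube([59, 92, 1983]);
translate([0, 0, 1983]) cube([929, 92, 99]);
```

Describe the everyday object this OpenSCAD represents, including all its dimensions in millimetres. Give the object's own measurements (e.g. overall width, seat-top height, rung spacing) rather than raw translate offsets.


A door frame. The clear opening is 811 mm wide and 1983 mm high. Two 59 mm wide jambs, 92 mm deep, stand either side of the opening from the floor to the top of the opening. A 99 mm thick head sits across the top of both jambs, spanning the full outside width of the frame.


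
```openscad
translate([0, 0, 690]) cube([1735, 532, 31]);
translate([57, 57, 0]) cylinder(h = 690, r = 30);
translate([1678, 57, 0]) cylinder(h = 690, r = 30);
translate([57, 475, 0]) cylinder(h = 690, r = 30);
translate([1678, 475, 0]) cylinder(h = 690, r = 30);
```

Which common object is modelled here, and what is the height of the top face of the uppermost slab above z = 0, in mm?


A table. The table height is 721 mm.

A 1735×532×31 slab sits at z = 690 on four Ø60 mm round legs — a table. The top surface is at 690 + 31 = 721 mm.


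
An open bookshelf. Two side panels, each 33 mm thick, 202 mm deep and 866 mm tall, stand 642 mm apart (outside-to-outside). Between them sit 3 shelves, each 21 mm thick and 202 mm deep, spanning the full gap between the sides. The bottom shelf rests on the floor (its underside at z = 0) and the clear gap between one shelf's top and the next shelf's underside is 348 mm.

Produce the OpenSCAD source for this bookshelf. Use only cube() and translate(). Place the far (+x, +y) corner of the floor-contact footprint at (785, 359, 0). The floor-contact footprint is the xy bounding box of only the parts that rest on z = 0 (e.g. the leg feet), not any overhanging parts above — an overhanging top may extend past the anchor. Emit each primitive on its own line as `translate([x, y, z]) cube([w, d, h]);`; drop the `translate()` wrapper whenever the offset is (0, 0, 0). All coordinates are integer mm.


translate([143, 157, 0]) cube([33, 202, 866]);
translate([752, 157, 0]) cube([33, 202, 866]);
translate([176, 157, 0]) cube([576, 202, 21]);
translate([176, 157, 369]) cube([576, 202, 21]);
translate([176, 157, 738]) cube([576, 202, 21]);


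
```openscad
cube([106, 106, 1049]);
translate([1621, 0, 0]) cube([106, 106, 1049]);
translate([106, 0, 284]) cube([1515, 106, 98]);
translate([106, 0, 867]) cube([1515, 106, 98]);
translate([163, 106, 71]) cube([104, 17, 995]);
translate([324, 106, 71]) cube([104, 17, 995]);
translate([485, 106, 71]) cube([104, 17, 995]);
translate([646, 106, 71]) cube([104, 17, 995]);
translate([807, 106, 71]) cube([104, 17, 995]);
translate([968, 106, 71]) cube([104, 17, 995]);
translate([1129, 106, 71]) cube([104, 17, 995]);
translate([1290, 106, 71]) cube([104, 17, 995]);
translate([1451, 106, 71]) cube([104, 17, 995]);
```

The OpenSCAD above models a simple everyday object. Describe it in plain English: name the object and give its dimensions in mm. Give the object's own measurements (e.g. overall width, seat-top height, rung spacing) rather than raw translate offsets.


A fence section. Two 106×106 mm posts, 1049 mm tall, stand on the floor with a clear span of 1515 mm between their inner faces. Two horizontal rails of 106×98 mm section span the gap between the posts with their undersides at z = 284 mm and z = 867 mm, flush with the posts' −y face. 9 pickets, each 104 mm wide, 17 mm thick and 995 mm tall, are fixed to the +y face of the rails with their bottoms at z = 71 mm, spaced across the span with a 57 mm gap after the −x post and between neighbouring pickets, with 66 mm left before the +x post.


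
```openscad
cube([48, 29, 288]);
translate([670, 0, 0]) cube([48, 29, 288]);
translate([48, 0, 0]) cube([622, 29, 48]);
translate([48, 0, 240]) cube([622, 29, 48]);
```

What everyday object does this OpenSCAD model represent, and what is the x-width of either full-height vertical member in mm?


A picture frame. The border width is 48 mm.

Four thin pieces enclosing a rectangular opening — a picture frame. The two full-height stiles are 288 mm tall; the top rail sits at z = 240 and is 48 mm tall, so the border above the opening is 288 − 240 = 48 mm, matching the stile x-width.


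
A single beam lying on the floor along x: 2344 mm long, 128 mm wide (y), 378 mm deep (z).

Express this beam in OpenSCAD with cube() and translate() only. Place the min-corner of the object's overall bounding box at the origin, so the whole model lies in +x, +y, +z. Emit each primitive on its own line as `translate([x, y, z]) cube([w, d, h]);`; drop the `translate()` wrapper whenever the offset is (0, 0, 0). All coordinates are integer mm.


cube([2344, 128, 378]);


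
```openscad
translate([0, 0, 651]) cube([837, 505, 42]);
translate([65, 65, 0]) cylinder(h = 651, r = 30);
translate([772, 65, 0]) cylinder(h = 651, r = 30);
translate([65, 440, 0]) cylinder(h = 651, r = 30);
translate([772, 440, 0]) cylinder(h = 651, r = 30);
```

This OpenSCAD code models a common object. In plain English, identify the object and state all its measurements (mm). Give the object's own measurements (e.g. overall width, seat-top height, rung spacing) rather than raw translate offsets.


A rectangular dining table. The top is 837×505×42 mm with its upper surface at z = 693 mm. It stands on four round legs of 60 mm diameter, each leg's bounding box inset 35 mm from the nearest pair of top edges, running from the floor to the underside of the top.


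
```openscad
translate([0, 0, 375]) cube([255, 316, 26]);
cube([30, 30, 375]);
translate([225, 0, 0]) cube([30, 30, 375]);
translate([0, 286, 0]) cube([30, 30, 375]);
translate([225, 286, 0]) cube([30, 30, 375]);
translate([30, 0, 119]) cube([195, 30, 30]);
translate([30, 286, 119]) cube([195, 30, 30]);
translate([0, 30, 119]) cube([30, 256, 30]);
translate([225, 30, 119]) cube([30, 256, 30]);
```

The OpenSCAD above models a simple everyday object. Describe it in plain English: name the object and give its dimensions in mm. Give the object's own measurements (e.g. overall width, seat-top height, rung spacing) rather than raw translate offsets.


A four-legged stool. The seat is a 255×316×26 mm slab whose top surface is at z = 401 mm; four square legs, each 30×30 mm in cross-section, run from the floor (z = 0) to the underside of the seat, each flush with a corner of the seat. Four stretchers, 30 mm wide and 30 mm tall, connect adjacent legs with their undersides at z = 119 mm, each running between the inner faces of the legs it joins and aligned with the legs' outer faces on the other axis.


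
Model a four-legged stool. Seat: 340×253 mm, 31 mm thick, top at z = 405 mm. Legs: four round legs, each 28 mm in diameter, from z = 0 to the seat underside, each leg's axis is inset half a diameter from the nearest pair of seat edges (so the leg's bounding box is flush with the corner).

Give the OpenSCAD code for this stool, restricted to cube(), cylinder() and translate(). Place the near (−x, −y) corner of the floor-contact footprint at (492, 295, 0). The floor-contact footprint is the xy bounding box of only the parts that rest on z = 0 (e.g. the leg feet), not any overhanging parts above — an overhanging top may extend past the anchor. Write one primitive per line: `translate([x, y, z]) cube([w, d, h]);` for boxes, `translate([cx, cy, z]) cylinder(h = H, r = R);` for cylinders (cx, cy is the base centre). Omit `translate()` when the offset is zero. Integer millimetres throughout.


// leg_h = 405 - 31 = 374
translate([492, 295, 374]) cube([340, 253, 31]);
translate([506, 309, 0]) cylinder(h = 374, r = 14);
translate([818, 309, 0]) cylinder(h = 374, r = 14);
translate([506, 534, 0]) cylinder(h = 374, r = 14);
translate([818, 534, 0]) cylinder(h = 374, r = 14);


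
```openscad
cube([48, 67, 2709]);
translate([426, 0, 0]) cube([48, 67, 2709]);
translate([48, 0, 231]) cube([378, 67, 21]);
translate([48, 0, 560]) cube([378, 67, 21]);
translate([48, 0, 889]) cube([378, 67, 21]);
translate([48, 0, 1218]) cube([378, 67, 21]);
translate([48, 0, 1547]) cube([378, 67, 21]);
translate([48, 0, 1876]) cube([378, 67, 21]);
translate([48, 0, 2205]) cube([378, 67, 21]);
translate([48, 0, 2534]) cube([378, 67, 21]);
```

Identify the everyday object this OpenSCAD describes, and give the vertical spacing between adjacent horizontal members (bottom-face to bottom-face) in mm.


A ladder. The rung spacing is 329 mm.

Two tall 48×67 posts with 8 short bars between them — a ladder. Adjacent rungs sit at z = 231 and z = 560, so the spacing is 560 − 231 = 329 mm.


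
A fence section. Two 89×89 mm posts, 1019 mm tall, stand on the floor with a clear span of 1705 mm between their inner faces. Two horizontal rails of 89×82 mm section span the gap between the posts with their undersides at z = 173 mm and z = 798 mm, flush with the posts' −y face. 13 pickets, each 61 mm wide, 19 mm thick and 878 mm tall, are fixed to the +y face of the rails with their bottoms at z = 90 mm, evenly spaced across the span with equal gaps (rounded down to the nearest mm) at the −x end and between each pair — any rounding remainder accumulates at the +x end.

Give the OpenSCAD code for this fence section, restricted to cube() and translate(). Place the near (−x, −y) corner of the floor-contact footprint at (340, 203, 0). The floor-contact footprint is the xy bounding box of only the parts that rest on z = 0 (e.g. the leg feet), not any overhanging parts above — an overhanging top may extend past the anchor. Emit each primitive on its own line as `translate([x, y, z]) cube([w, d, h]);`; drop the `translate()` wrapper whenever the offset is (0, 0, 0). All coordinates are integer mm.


translate([340, 203, 0]) cube([89, 89, 1019]);
translate([2134, 203, 0]) cube([89, 89, 1019]);
translate([429, 203, 173]) cube([1705, 89, 82]);
translate([429, 203, 798]) cube([1705, 89, 82]);
translate([494, 292, 90]) cube([61, 19, 878]);
translate([620, 292, 90]) cube([61, 19, 878]);
translate([746, 292, 90]) cube([61, 19, 878]);
translate([872, 292, 90]) cube([61, 19, 878]);
translate([998, 292, 90]) cube([61, 19, 878]);
translate([1124, 292, 90]) cube([61, 19, 878]);
translate([1250, 292, 90]) cube([61, 19, 878]);
translate([1376, 292, 90]) cube([61, 19, 878]);
translate([1502, 292, 90]) cube([61, 19, 878]);
translate([1628, 292, 90]) cube([61, 19, 878]);
translate([1754, 292, 90]) cube([61, 19, 878]);
translate([1880, 292, 90]) cube([61, 19, 878]);
translate([2006, 292, 90]) cube([61, 19, 878]);


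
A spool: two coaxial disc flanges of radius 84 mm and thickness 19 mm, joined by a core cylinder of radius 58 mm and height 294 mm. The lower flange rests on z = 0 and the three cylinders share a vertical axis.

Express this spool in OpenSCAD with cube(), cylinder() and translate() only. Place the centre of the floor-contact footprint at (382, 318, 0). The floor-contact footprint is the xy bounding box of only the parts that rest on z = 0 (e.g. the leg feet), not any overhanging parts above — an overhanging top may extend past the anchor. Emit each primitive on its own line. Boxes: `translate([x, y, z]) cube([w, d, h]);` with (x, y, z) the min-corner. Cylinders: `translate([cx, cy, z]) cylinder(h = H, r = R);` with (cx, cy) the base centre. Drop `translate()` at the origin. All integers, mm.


translate([382, 318, 0]) cylinder(h = 19, r = 84);
translate([382, 318, 19]) cylinder(h = 294, r = 58);
translate([382, 318, 313]) cylinder(h = 19, r = 84);


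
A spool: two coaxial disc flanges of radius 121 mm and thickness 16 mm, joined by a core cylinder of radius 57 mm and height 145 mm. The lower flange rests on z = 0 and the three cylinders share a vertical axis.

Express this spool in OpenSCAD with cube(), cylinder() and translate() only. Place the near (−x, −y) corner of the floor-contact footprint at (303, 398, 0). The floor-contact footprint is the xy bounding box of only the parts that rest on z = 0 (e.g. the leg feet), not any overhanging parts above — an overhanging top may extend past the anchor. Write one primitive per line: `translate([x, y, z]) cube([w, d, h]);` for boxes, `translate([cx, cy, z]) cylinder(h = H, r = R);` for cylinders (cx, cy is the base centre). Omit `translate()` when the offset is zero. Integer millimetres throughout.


translate([424, 519, 0]) cylinder(h = 16, r = 121);
translate([424, 519, 16]) cylinder(h = 145, r = 57);
translate([424, 519, 161]) cylinder(h = 16, r = 121);


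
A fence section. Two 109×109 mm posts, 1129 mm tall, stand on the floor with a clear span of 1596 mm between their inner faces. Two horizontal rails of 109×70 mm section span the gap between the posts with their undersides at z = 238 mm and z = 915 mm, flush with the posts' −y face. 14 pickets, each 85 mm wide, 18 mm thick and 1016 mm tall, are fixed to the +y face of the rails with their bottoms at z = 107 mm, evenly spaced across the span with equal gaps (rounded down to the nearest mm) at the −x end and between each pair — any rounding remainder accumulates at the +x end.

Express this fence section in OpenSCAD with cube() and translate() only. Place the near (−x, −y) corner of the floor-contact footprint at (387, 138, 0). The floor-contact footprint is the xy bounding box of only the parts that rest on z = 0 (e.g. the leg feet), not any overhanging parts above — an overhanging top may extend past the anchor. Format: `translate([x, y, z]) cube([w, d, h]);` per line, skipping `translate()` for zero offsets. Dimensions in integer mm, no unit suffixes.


translate([387, 138, 0]) cube([109, 109, 1129]);
translate([2092, 138, 0]) cube([109, 109, 1129]);
translate([496, 138, 238]) cube([1596, 109, 70]);
translate([496, 138, 915]) cube([1596, 109, 70]);
translate([523, 247, 107]) cube([85, 18, 1016]);
translate([635, 247, 107]) cube([85, 18, 1016]);
translate([747, 247, 107]) cube([85, 18, 1016]);
translate([859, 247, 107]) cube([85, 18, 1016]);
translate([971, 247, 107]) cube([85, 18, 1016]);
translate([1083, 247, 107]) cube([85, 18, 1016]);
translate([1195, 247, 107]) cube([85, 18, 1016]);
translate([1307, 247, 107]) cube([85, 18, 1016]);
translate([1419, 247, 107]) cube([85, 18, 1016]);
translate([1531, 247, 107]) cube([85, 18, 1016]);
translate([1643, 247, 107]) cube([85, 18, 1016]);
translate([1755, 247, 107]) cube([85, 18, 1016]);
translate([1867, 247, 107]) cube([85, 18, 1016]);
translate([1979, 247, 107]) cube([85, 18, 1016]);


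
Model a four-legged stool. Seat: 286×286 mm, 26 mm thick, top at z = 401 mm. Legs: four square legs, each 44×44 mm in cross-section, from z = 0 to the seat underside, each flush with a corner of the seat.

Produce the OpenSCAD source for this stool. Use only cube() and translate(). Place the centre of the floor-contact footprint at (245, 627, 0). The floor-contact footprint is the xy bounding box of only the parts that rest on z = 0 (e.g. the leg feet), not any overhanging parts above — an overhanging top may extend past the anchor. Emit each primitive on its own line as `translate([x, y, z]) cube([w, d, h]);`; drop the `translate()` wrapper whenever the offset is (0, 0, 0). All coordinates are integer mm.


translate([102, 484, 375]) cube([286, 286, 26]);
translate([102, 484, 0]) cube([44, 44, 375]);
translate([344, 484, 0]) cube([44, 44, 375]);
translate([102, 726, 0]) cube([44, 44, 375]);
translate([344, 726, 0]) cube([44, 44, 375]);


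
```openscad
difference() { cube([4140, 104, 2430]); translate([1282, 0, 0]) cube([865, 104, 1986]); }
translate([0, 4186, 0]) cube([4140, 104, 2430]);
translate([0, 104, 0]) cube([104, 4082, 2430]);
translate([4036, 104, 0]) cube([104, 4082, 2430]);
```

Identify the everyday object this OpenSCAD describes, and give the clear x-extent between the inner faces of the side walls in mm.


A single room. The interior width is 3932 mm.

Four walls enclosing a rectangle with a door in the front wall — a room. Outside width 4140 minus two 104 mm walls gives 3932 mm.


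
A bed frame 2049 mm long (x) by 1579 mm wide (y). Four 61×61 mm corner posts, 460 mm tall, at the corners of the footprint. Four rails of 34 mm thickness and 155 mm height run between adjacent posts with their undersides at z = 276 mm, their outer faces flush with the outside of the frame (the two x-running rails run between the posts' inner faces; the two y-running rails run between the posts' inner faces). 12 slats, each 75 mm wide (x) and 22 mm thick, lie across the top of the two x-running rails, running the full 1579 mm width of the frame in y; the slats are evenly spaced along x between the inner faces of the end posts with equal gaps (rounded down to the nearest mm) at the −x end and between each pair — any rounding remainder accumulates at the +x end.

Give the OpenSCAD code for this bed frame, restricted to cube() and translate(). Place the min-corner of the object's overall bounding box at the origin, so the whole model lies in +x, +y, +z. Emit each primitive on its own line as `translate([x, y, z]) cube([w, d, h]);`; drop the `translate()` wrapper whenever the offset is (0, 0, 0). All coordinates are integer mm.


cube([61, 61, 460]);
translate([0, 1518, 0]) cube([61, 61, 460]);
translate([1988, 0, 0]) cube([61, 61, 460]);
translate([1988, 1518, 0]) cube([61, 61, 460]);
translate([61, 0, 276]) cube([1927, 34, 155]);
translate([61, 1545, 276]) cube([1927, 34, 155]);
translate([0, 61, 276]) cube([34, 1457, 155]);
translate([2015, 61, 276]) cube([34, 1457, 155]);
translate([140, 0, 431]) cube([75, 1579, 22]);
translate([294, 0, 431]) cube([75, 1579, 22]);
translate([448, 0, 431]) cube([75, 1579, 22]);
translate([602, 0, 431]) cube([75, 1579, 22]);
translate([756, 0, 431]) cube([75, 1579, 22]);
translate([910, 0, 431]) cube([75, 1579, 22]);
translate([1064, 0, 431]) cube([75, 1579, 22]);
translate([1218, 0, 431]) cube([75, 1579, 22]);
translate([1372, 0, 431]) cube([75, 1579, 22]);
translate([1526, 0, 431]) cube([75, 1579, 22]);
translate([1680, 0, 431]) cube([75, 1579, 22]);
translate([1834, 0, 431]) cube([75, 1579, 22]);
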